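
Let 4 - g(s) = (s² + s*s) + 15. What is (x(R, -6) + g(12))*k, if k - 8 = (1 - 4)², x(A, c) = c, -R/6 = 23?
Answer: -5185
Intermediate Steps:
R = -138 (R = -6*23 = -138)
g(s) = -11 - 2*s² (g(s) = 4 - ((s² + s*s) + 15) = 4 - ((s² + s²) + 15) = 4 - (2*s² + 15) = 4 - (15 + 2*s²) = 4 + (-15 - 2*s²) = -11 - 2*s²)
k = 17 (k = 8 + (1 - 4)² = 8 + (-3)² = 8 + 9 = 17)
(x(R, -6) + g(12))*k = (-6 + (-11 - 2*12²))*17 = (-6 + (-11 - 2*144))*17 = (-6 + (-11 - 288))*17 = (-6 - 299)*17 = -305*17 = -5185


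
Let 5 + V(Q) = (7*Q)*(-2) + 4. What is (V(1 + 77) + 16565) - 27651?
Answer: -12179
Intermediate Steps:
V(Q) = -1 - 14*Q (V(Q) = -5 + ((7*Q)*(-2) + 4) = -5 + (-14*Q + 4) = -5 + (4 - 14*Q) = -1 - 14*Q)
(V(1 + 77) + 16565) - 27651 = ((-1 - 14*(1 + 77)) + 16565) - 27651 = ((-1 - 14*78) + 16565) - 27651 = ((-1 - 1092) + 16565) - 27651 = (-1093 + 16565) - 27651 = 15472 - 27651 = -12179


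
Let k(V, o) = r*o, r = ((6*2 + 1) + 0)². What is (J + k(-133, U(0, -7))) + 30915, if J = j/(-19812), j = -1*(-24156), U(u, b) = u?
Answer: 51038652/1651 ≈ 30914.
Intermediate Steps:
j = 24156
J = -2013/1651 (J = 24156/(-19812) = 24156*(-1/19812) = -2013/1651 ≈ -1.2193)
r = 169 (r = ((12 + 1) + 0)² = (13 + 0)² = 13² = 169)
k(V, o) = 169*o
(J + k(-133, U(0, -7))) + 30915 = (-2013/1651 + 169*0) + 30915 = (-2013/1651 + 0) + 30915 = -2013/1651 + 30915 = 51038652/1651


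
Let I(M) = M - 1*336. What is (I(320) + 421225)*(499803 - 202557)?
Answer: 125202690414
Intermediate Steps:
I(M) = -336 + M (I(M) = M - 336 = -336 + M)
(I(320) + 421225)*(499803 - 202557) = ((-336 + 320) + 421225)*(499803 - 202557) = (-16 + 421225)*297246 = 421209*297246 = 125202690414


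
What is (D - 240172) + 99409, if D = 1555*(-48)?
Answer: -215403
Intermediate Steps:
D = -74640
(D - 240172) + 99409 = (-74640 - 240172) + 99409 = -314812 + 99409 = -215403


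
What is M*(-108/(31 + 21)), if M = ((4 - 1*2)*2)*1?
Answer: -108/13 ≈ -8.3077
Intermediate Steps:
M = 4 (M = ((4 - 2)*2)*1 = (2*2)*1 = 4*1 = 4)
M*(-108/(31 + 21)) = 4*(-108/(31 + 21)) = 4*(-108/52) = 4*(-108*1/52) = 4*(-27/13) = -108/13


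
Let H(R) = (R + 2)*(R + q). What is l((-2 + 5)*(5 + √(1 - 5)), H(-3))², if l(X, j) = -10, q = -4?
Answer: 100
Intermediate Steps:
H(R) = (-4 + R)*(2 + R) (H(R) = (R + 2)*(R - 4) = (2 + R)*(-4 + R) = (-4 + R)*(2 + R))
l((-2 + 5)*(5 + √(1 - 5)), H(-3))² = (-10)² = 100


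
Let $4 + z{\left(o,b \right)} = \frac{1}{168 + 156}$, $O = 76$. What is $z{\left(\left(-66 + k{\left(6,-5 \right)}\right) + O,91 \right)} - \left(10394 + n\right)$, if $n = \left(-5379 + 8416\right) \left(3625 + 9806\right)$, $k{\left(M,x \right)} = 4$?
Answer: $- \frac{13219311779}{324} \approx -4.08 \cdot 10^{7}$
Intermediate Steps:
$z{\left(o,b \right)} = - \frac{1295}{324}$ ($z{\left(o,b \right)} = -4 + \frac{1}{168 + 156} = -4 + \frac{1}{324} = - \frac{1295}{324}$)
$n = 40789947$ ($n = 3037 \cdot 13431 = 40789947$)
$z{\left(\left(-66 + k{\left(6,-5 \right)}\right) + O,91 \right)} - \left(10394 + n\right) = - \frac{1295}{324} - 40800341 = - \frac{13219311779}{324}$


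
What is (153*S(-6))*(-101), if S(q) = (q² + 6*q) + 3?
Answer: -46359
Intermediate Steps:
S(q) = 3 + q² + 6*q
(153*S(-6))*(-101) = (153*(3 + (-6)² + 6*(-6)))*(-101) = (153*(3 + 36 - 36))*(-101) = (153*3)*(-101) = 459*(-101) = -46359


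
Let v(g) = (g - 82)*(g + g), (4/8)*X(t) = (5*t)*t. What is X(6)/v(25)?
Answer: -12/95 ≈ -0.12632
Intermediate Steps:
X(t) = 10*t² (X(t) = 2*((5*t)*t) = 2*(5*t²) = 10*t²)
v(g) = 2*g*(-82 + g) (v(g) = (-82 + g)*(2*g) = 2*g*(-82 + g))
X(6)/v(25) = (10*6²)/((2*25*(-82 + 25))) = (10*36)/((2*25*(-57))) = 360/(-2850) = 360*(-1/2850) = -12/95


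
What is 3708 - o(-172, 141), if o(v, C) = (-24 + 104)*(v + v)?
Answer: 31228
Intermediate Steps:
o(v, C) = 160*v (o(v, C) = 80*(2*v) = 160*v)
3708 - o(-172, 141) = 3708 - 160*(-172) = 3708 - 1*(-27520) = 3708 + 27520 = 31228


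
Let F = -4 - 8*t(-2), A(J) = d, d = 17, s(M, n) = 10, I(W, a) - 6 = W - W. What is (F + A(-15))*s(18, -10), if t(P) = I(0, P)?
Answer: -350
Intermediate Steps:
I(W, a) = 6 (I(W, a) = 6 + (W - W) = 6 + 0 = 6)
t(P) = 6
A(J) = 17
F = -52 (F = -4 - 8*6 = -4 - 48 = -52)
(F + A(-15))*s(18, -10) = (-52 + 17)*10 = -35*10 = -350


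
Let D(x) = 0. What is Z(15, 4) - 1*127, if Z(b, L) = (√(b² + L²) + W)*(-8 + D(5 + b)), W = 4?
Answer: -159 - 8*√241 ≈ -283.19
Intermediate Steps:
Z(b, L) = -32 - 8*√(L² + b²) (Z(b, L) = (√(b² + L²) + 4)*(-8 + 0) = (√(L² + b²) + 4)*(-8) = (4 + √(L² + b²))*(-8) = -32 - 8*√(L² + b²))
Z(15, 4) - 1*127 = (-32 - 8*√(4² + 15²)) - 1*127 = (-32 - 8*√(16 + 225)) - 127 = (-32 - 8*√241) - 127 = -159 - 8*√241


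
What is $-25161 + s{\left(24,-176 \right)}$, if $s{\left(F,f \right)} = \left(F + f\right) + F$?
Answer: $-25289$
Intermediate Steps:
$s{\left(F,f \right)} = f + 2 F$
$-25161 + s{\left(24,-176 \right)} = -25161 + \left(-176 + 2 \cdot 24\right) = -25161 + \left(-176 + 48\right) = -25161 - 128 = -25289$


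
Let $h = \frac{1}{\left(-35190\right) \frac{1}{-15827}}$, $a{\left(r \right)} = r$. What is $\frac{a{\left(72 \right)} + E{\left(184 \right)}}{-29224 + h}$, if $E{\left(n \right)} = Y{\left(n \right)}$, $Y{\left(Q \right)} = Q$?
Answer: $- \frac{529920}{60492749} \approx -0.0087601$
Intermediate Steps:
$E{\left(n \right)} = n$
$h = \frac{931}{2070}$ ($h = \frac{1}{\left(-35190\right) \left(- \frac{1}{15827}\right)} = \frac{1}{\frac{2070}{931}} = \frac{931}{2070} \approx 0.44976$)
$\frac{a{\left(72 \right)} + E{\left(184 \right)}}{-29224 + h} = \frac{72 + 184}{-29224 + \frac{931}{2070}} = \frac{256}{- \frac{60492749}{2070}} = 256 \left(- \frac{2070}{60492749}\right) = - \frac{529920}{60492749}$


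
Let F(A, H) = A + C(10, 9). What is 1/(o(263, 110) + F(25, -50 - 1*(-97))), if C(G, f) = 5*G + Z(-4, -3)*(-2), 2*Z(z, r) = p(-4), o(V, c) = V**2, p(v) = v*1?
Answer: 1/69248 ≈ 1.4441e-5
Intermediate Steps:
p(v) = v
Z(z, r) = -2 (Z(z, r) = (1/2)*(-4) = -2)
C(G, f) = 4 + 5*G (C(G, f) = 5*G - 2*(-2) = 5*G + 4 = 4 + 5*G)
F(A, H) = 54 + A (F(A, H) = A + (4 + 5*10) = A + (4 + 50) = A + 54 = 54 + A)
1/(o(263, 110) + F(25, -50 - 1*(-97))) = 1/(263**2 + (54 + 25)) = 1/(69169 + 79) = 1/69248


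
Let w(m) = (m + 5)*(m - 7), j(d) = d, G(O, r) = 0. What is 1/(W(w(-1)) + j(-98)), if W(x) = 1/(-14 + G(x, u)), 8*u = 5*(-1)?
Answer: -14/1373 ≈ -0.010197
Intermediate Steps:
u = -5/8 (u = (5*(-1))/8 = (⅛)*(-5) = -5/8 ≈ -0.62500)
w(m) = (-7 + m)*(5 + m) (w(m) = (5 + m)*(-7 + m) = (-7 + m)*(5 + m))
W(x) = -1/14 (W(x) = 1/(-14 + 0) = 1/(-14) = -1/14)
1/(W(w(-1)) + j(-98)) = 1/(-1/14 - 98) = 1/(-1373/14) = -14/1373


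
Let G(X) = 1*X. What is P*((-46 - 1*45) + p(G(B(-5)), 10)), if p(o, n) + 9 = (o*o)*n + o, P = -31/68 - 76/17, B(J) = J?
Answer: -48575/68 ≈ -714.34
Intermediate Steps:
P = -335/68 (P = -31*1/68 - 76*1/17 = -31/68 - 76/17 = -335/68 ≈ -4.9265)
G(X) = X
p(o, n) = -9 + o + n*o² (p(o, n) = -9 + ((o*o)*n + o) = -9 + (o²*n + o) = -9 + (n*o² + o) = -9 + (o + n*o²) = -9 + o + n*o²)
P*((-46 - 1*45) + p(G(B(-5)), 10)) = -335*((-46 - 1*45) + (-9 - 5 + 10*(-5)²))/68 = -335*((-46 - 45) + (-9 - 5 + 10*25))/68 = -335*(-91 + (-9 - 5 + 250))/68 = -335*(-91 + 236)/68 = -335/68*145 = -48575/68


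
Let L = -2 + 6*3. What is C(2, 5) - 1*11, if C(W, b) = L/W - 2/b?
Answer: -17/5 ≈ -3.4000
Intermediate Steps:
L = 16 (L = -2 + 18 = 16)
C(W, b) = -2/b + 16/W (C(W, b) = 16/W - 2/b = -2/b + 16/W)
C(2, 5) - 1*11 = (-2/5 + 16/2) - 1*11 = (-2*⅕ + 16*(½)) - 11 = (-⅖ + 8) - 11 = 38/5 - 11 = -17/5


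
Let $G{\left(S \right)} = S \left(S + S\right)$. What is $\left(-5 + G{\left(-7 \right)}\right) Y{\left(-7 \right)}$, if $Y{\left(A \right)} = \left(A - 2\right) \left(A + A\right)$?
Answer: $11718$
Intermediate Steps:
$G{\left(S \right)} = 2 S^{2}$ ($G{\left(S \right)} = S 2 S = 2 S^{2}$)
$Y{\left(A \right)} = 2 A \left(-2 + A\right)$ ($Y{\left(A \right)} = \left(-2 + A\right) 2 A = 2 A \left(-2 + A\right)$)
$\left(-5 + G{\left(-7 \right)}\right) Y{\left(-7 \right)} = \left(-5 + 2 \left(-7\right)^{2}\right) 2 \left(-7\right) \left(-2 - 7\right) = \left(-5 + 2 \cdot 49\right) 2 \left(-7\right) \left(-9\right) = \left(-5 + 98\right) 126 = 93 \cdot 126 = 11718$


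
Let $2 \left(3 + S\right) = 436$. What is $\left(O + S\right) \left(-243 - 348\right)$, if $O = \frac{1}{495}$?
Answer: $- \frac{20965922}{165} \approx -1.2707 \cdot 10^{5}$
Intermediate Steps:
$O = \frac{1}{495} \approx 0.0020202$
$S = 215$ ($S = -3 + \frac{1}{2} \cdot 436 = -3 + 218 = 215$)
$\left(O + S\right) \left(-243 - 348\right) = \left(\frac{1}{495} + 215\right) \left(-243 - 348\right) = \frac{106426 \left(-243 - 348\right)}{495} = \frac{106426}{495} \left(-591\right) = - \frac{20965922}{165}$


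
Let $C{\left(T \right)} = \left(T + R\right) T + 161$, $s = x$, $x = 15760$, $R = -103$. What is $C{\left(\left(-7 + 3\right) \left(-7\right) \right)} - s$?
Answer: $-17699$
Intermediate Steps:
$s = 15760$
$C{\left(T \right)} = 161 + T \left(-103 + T\right)$ ($C{\left(T \right)} = \left(T - 103\right) T + 161 = \left(-103 + T\right) T + 161 = T \left(-103 + T\right) + 161 = 161 + T \left(-103 + T\right)$)
$C{\left(\left(-7 + 3\right) \left(-7\right) \right)} - s = \left(161 + \left(\left(-7 + 3\right) \left(-7\right)\right)^{2} - 103 \left(-7 + 3\right) \left(-7\right)\right) - 15760 = \left(161 + \left(\left(-4\right) \left(-7\right)\right)^{2} - 103 \left(\left(-4\right) \left(-7\right)\right)\right) - 15760 = \left(161 + 28^{2} - 2884\right) - 15760 = \left(161 + 784 - 2884\right) - 15760 = -1939 - 15760 = -17699$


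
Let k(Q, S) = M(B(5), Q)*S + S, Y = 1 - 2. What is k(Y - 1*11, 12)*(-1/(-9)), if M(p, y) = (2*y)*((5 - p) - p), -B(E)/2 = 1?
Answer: -860/3 ≈ -286.67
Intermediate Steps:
B(E) = -2 (B(E) = -2*1 = -2)
M(p, y) = 2*y*(5 - 2*p) (M(p, y) = (2*y)*(5 - 2*p) = 2*y*(5 - 2*p))
Y = -1
k(Q, S) = S + 18*Q*S (k(Q, S) = (2*Q*(5 - 2*(-2)))*S + S = (2*Q*(5 + 4))*S + S = (2*Q*9)*S + S = (18*Q)*S + S = 18*Q*S + S = S + 18*Q*S)
k(Y - 1*11, 12)*(-1/(-9)) = (12*(1 + 18*(-1 - 1*11)))*(-1/(-9)) = (12*(1 + 18*(-1 - 11)))*(-1*(-1/9)) = (12*(1 + 18*(-12)))*(1/9) = (12*(1 - 216))*(1/9) = (12*(-215))*(1/9) = -2580*1/9 = -860/3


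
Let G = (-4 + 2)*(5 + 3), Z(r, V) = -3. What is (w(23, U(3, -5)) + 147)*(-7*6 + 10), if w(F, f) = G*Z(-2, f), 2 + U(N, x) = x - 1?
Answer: -6240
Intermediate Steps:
U(N, x) = -3 + x (U(N, x) = -2 + (x - 1) = -2 + (-1 + x) = -3 + x)
G = -16 (G = -2*8 = -16)
w(F, f) = 48 (w(F, f) = -16*(-3) = 48)
(w(23, U(3, -5)) + 147)*(-7*6 + 10) = (48 + 147)*(-7*6 + 10) = 195*(-42 + 10) = 195*(-32) = -6240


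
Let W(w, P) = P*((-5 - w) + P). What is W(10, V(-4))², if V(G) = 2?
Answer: 676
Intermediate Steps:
W(w, P) = P*(-5 + P - w)
W(10, V(-4))² = (2*(-5 + 2 - 1*10))² = (2*(-5 + 2 - 10))² = (2*(-13))² = (-26)² = 676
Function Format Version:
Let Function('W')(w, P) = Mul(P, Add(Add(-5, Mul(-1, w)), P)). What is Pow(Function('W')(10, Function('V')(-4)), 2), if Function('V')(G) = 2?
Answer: 676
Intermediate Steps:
Function('W')(w, P) = Mul(P, Add(-5, P, Mul(-1, w)))
Pow(Function('W')(10, Function('V')(-4)), 2) = Pow(Mul(2, Add(-5, 2, Mul(-1, 10))), 2) = Pow(Mul(2, Add(-5, 2, -10)), 2) = Pow(Mul(2, -13), 2) = Pow(-26, 2) = 676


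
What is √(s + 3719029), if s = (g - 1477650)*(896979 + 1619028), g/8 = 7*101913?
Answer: 5*√425655998935 ≈ 3.2621e+6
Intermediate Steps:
g = 5707128 (g = 8*(7*101913) = 8*713391 = 5707128)
s = 10641396254346 (s = (5707128 - 1477650)*(896979 + 1619028) = 4229478*2516007 = 10641396254346)
√(s + 3719029) = √(10641396254346 + 3719029) = √10641399973375 = 5*√425655998935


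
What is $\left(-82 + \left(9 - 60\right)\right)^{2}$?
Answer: $17689$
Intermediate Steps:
$\left(-82 + \left(9 - 60\right)\right)^{2} = \left(-82 - 51\right)^{2} = \left(-133\right)^{2} = 17689$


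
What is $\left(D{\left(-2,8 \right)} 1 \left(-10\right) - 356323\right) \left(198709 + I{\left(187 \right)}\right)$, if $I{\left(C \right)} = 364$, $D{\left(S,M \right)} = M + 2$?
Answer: $-70954195879$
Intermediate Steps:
$D{\left(S,M \right)} = 2 + M$
$\left(D{\left(-2,8 \right)} 1 \left(-10\right) - 356323\right) \left(198709 + I{\left(187 \right)}\right) = \left(\left(2 + 8\right) 1 \left(-10\right) - 356323\right) \left(198709 + 364\right) = \left(10 \cdot 1 \left(-10\right) - 356323\right) 199073 = \left(10 \left(-10\right) - 356323\right) 199073 = \left(-100 - 356323\right) 199073 = \left(-356423\right) 199073 = -70954195879$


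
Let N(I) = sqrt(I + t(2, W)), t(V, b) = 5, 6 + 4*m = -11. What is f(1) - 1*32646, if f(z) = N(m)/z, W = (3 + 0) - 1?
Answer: -32646 + sqrt(3)/2 ≈ -32645.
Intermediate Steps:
m = -17/4 (m = -3/2 + (1/4)*(-11) = -3/2 - 11/4 = -17/4 ≈ -4.2500)
W = 2 (W = 3 - 1 = 2)
N(I) = sqrt(5 + I) (N(I) = sqrt(I + 5) = sqrt(5 + I))
f(z) = sqrt(3)/(2*z) (f(z) = sqrt(5 - 17/4)/z = sqrt(3/4)/z = (sqrt(3)/2)/z = sqrt(3)/(2*z))
f(1) - 1*32646 = (1/2)*sqrt(3)/1 - 1*32646 = (1/2)*sqrt(3)*1 - 32646 = sqrt(3)/2 - 32646 = -32646 + sqrt(3)/2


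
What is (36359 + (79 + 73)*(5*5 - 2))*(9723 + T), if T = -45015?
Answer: -1406562660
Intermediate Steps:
(36359 + (79 + 73)*(5*5 - 2))*(9723 + T) = (36359 + (79 + 73)*(5*5 - 2))*(9723 - 45015) = (36359 + 152*(25 - 2))*(-35292) = (36359 + 152*23)*(-35292) = (36359 + 3496)*(-35292) = 39855*(-35292) = -1406562660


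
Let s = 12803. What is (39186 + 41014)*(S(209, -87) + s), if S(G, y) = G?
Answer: 1043562400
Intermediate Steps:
(39186 + 41014)*(S(209, -87) + s) = (39186 + 41014)*(209 + 12803) = 80200*13012 = 1043562400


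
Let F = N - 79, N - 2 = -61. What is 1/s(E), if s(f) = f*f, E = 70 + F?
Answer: 1/4624 ≈ 0.00021626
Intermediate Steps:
N = -59 (N = 2 - 61 = -59)
F = -138 (F = -59 - 79 = -138)
E = -68 (E = 70 - 138 = -68)
s(f) = f²
1/s(E) = 1/((-68)²) = 1/4624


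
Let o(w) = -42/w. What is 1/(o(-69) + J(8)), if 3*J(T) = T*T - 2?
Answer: 69/1468 ≈ 0.047003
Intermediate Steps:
J(T) = -2/3 + T**2/3 (J(T) = (T*T - 2)/3 = (T**2 - 2)/3 = (-2 + T**2)/3 = -2/3 + T**2/3)
1/(o(-69) + J(8)) = 1/(-42/(-69) + (-2/3 + (1/3)*8**2)) = 1/(-42*(-1/69) + (-2/3 + (1/3)*64)) = 1/(14/23 + (-2/3 + 64/3)) = 1/(14/23 + 62/3) = 1/(1468/69) = 69/1468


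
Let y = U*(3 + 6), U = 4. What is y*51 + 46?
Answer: 1882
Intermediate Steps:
y = 36 (y = 4*(3 + 6) = 4*9 = 36)
y*51 + 46 = 36*51 + 46 = 1836 + 46 = 1882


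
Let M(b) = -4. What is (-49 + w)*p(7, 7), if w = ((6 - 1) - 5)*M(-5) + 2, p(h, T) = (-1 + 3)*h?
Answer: -658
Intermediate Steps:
p(h, T) = 2*h
w = 2 (w = ((6 - 1) - 5)*(-4) + 2 = (5 - 5)*(-4) + 2 = 0*(-4) + 2 = 0 + 2 = 2)
(-49 + w)*p(7, 7) = (-49 + 2)*(2*7) = -47*14 = -658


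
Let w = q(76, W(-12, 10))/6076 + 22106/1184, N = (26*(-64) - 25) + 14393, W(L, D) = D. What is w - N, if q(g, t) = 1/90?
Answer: -513326568751/40466160 ≈ -12685.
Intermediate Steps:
q(g, t) = 1/90
N = 12704 (N = (-1664 - 25) + 14393 = -1689 + 14393 = 12704)
w = 755527889/40466160 (w = (1/90)/6076 + 22106/1184 = (1/90)*(1/6076) + 22106*(1/1184) = 1/546840 + 11053/592 = 755527889/40466160 ≈ 18.671)
w - N = 755527889/40466160 - 1*12704 = 755527889/40466160 - 12704 = -513326568751/40466160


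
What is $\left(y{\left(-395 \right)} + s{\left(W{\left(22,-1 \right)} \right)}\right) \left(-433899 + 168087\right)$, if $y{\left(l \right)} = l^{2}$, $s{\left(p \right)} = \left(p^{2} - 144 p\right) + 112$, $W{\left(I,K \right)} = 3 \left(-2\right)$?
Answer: $-41742319044$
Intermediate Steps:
$W{\left(I,K \right)} = -6$
$s{\left(p \right)} = 112 + p^{2} - 144 p$
$\left(y{\left(-395 \right)} + s{\left(W{\left(22,-1 \right)} \right)}\right) \left(-433899 + 168087\right) = \left(\left(-395\right)^{2} + \left(112 + \left(-6\right)^{2} - -864\right)\right) \left(-433899 + 168087\right) = \left(156025 + \left(112 + 36 + 864\right)\right) \left(-265812\right) = \left(156025 + 1012\right) \left(-265812\right) = 157037 \left(-265812\right) = -41742319044$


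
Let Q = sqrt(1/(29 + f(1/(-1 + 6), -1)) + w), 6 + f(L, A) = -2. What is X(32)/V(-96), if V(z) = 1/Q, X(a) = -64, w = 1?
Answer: -64*sqrt(462)/21 ≈ -65.506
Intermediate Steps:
f(L, A) = -8 (f(L, A) = -6 - 2 = -8)
Q = sqrt(462)/21 (Q = sqrt(1/(29 - 8) + 1) = sqrt(1/21 + 1) = sqrt(22/21) = sqrt(462)/21 ≈ 1.0235)
V(z) = sqrt(462)/22 (V(z) = 1/(sqrt(462)/21) = sqrt(462)/22)
X(32)/V(-96) = -64*sqrt(462)/21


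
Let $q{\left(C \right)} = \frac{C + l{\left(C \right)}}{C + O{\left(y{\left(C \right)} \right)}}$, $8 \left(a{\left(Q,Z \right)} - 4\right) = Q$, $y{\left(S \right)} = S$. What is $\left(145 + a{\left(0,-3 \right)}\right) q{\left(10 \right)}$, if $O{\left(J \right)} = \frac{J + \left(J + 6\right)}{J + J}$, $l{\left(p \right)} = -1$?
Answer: $\frac{13410}{113} \approx 118.67$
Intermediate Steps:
$a{\left(Q,Z \right)} = 4 + \frac{Q}{8}$
$O{\left(J \right)} = \frac{6 + 2 J}{2 J}$ ($O{\left(J \right)} = \frac{J + \left(6 + J\right)}{2 J} = \left(6 + 2 J\right) \frac{1}{2 J} = \frac{6 + 2 J}{2 J}$)
$q{\left(C \right)} = \frac{-1 + C}{C + \frac{3 + C}{C}}$ ($q{\left(C \right)} = \frac{C - 1}{C + \frac{3 + C}{C}} = \frac{-1 + C}{C + \frac{3 + C}{C}}$)
$\left(145 + a{\left(0,-3 \right)}\right) q{\left(10 \right)} = \left(145 + \left(4 + \frac{1}{8} \cdot 0\right)\right) \frac{10 \left(-1 + 10\right)}{3 + 10 + 10^{2}} = \left(145 + \left(4 + 0\right)\right) 10 \frac{1}{3 + 10 + 100} \cdot 9 = \left(145 + 4\right) 10 \cdot \frac{1}{113} \cdot 9 = 149 \cdot 10 \cdot \frac{1}{113} \cdot 9 = 149 \cdot \frac{90}{113} = \frac{13410}{113}$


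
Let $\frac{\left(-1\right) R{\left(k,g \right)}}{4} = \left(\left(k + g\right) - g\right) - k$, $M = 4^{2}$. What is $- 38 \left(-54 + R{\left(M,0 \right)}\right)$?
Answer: $2052$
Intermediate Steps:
$M = 16$
$R{\left(k,g \right)} = 0$ ($R{\left(k,g \right)} = - 4 \left(\left(\left(k + g\right) - g\right) - k\right) = - 4 \left(\left(\left(g + k\right) - g\right) - k\right) = - 4 \left(k - k\right) = \left(-4\right) 0 = 0$)
$- 38 \left(-54 + R{\left(M,0 \right)}\right) = - 38 \left(-54 + 0\right) = \left(-38\right) \left(-54\right) = 2052$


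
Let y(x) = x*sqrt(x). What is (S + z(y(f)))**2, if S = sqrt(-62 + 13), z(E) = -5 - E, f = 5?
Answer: (5 - 7*I + 5*sqrt(5))**2 ≈ 212.8 - 226.52*I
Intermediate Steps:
y(x) = x**(3/2)
S = 7*I (S = sqrt(-49) = 7*I ≈ 7.0*I)
(S + z(y(f)))**2 = (7*I + (-5 - 5**(3/2)))**2 = (7*I + (-5 - 5*sqrt(5)))**2 = (-5 - 5*sqrt(5) + 7*I)**2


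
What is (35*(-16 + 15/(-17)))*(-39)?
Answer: 391755/17 ≈ 23044.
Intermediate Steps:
(35*(-16 + 15/(-17)))*(-39) = (35*(-16 + 15*(-1/17)))*(-39) = (35*(-16 - 15/17))*(-39) = (35*(-287/17))*(-39) = -10045/17*(-39) = 391755/17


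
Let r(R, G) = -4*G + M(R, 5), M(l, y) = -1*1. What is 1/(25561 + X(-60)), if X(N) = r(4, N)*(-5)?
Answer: 1/24366 ≈ 4.1041e-5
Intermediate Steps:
M(l, y) = -1
r(R, G) = -1 - 4*G (r(R, G) = -4*G - 1 = -1 - 4*G)
X(N) = 5 + 20*N (X(N) = (-1 - 4*N)*(-5) = 5 + 20*N)
1/(25561 + X(-60)) = 1/(25561 + (5 + 20*(-60))) = 1/(25561 + (5 - 1200)) = 1/(25561 - 1195) = 1/24366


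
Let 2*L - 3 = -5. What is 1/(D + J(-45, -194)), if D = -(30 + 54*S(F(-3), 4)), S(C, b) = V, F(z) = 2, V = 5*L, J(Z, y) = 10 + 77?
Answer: 1/327 ≈ 0.0030581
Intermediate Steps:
L = -1 (L = 3/2 + (1/2)*(-5) = 3/2 - 5/2 = -1)
J(Z, y) = 87
V = -5 (V = 5*(-1) = -5)
S(C, b) = -5
D = 240 (D = -(30 + 54*(-5)) = -(30 - 270) = -1*(-240) = 240)
1/(D + J(-45, -194)) = 1/(240 + 87) = 1/327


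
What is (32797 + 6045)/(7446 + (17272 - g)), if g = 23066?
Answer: 19421/826 ≈ 23.512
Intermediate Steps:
(32797 + 6045)/(7446 + (17272 - g)) = (32797 + 6045)/(7446 + (17272 - 1*23066)) = 38842/(7446 + (17272 - 23066)) = 38842/(7446 - 5794) = 38842/1652 = 38842*(1/1652) = 19421/826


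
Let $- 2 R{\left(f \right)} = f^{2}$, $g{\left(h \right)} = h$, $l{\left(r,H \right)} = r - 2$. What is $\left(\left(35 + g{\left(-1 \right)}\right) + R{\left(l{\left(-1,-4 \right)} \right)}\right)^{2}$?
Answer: $\frac{3481}{4} \approx 870.25$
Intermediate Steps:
$l{\left(r,H \right)} = -2 + r$ ($l{\left(r,H \right)} = r - 2 = -2 + r$)
$R{\left(f \right)} = - \frac{f^{2}}{2}$
$\left(\left(35 + g{\left(-1 \right)}\right) + R{\left(l{\left(-1,-4 \right)} \right)}\right)^{2} = \left(\left(35 - 1\right) - \frac{\left(-2 - 1\right)^{2}}{2}\right)^{2} = \left(34 - \frac{\left(-3\right)^{2}}{2}\right)^{2} = \left(34 - \frac{9}{2}\right)^{2} = \left(\frac{59}{2}\right)^{2} = \frac{3481}{4}$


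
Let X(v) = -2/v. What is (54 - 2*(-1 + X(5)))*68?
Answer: 19312/5 ≈ 3862.4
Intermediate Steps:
(54 - 2*(-1 + X(5)))*68 = (54 - 2*(-1 - 2/5))*68 = (54 - 2*(-1 - 2*⅕))*68 = (54 - 2*(-1 - ⅖))*68 = (54 - 2*(-7/5))*68 = (54 + 14/5)*68 = (284/5)*68 = 19312/5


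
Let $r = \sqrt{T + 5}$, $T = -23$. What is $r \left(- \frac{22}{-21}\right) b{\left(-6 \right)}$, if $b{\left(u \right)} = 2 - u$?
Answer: $\frac{176 i \sqrt{2}}{7} \approx 35.557 i$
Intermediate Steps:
$r = 3 i \sqrt{2}$ ($r = \sqrt{-23 + 5} = \sqrt{-18} = 3 i \sqrt{2} \approx 4.2426 i$)
$r \left(- \frac{22}{-21}\right) b{\left(-6 \right)} = 3 i \sqrt{2} \left(- \frac{22}{-21}\right) \left(2 - -6\right) = 3 i \sqrt{2} \left(\left(-22\right) \left(- \frac{1}{21}\right)\right) \left(2 + 6\right) = 3 i \sqrt{2} \cdot \frac{22}{21} \cdot 8 = \frac{22 i \sqrt{2}}{7} \cdot 8 = \frac{176 i \sqrt{2}}{7}$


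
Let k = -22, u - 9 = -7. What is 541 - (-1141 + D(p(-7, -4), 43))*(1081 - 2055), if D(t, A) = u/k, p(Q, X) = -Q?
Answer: -12219697/11 ≈ -1.1109e+6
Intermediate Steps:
u = 2 (u = 9 - 7 = 2)
D(t, A) = -1/11 (D(t, A) = 2/(-22) = 2*(-1/22) = -1/11)
541 - (-1141 + D(p(-7, -4), 43))*(1081 - 2055) = 541 - (-1141 - 1/11)*(1081 - 2055) = 541 - (-12552)*(-974)/11 = 541 - 1*12225648/11 = 541 - 12225648/11 = -12219697/11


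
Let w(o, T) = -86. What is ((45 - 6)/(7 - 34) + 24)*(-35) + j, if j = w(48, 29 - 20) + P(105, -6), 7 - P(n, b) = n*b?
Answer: -2146/9 ≈ -238.44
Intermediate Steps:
P(n, b) = 7 - b*n (P(n, b) = 7 - n*b = 7 - b*n)
j = 551 (j = -86 + (7 - 1*(-6)*105) = -86 + (7 + 630) = -86 + 637 = 551)
((45 - 6)/(7 - 34) + 24)*(-35) + j = ((45 - 6)/(7 - 34) + 24)*(-35) + 551 = (39/(-27) + 24)*(-35) + 551 = (39*(-1/27) + 24)*(-35) + 551 = (-13/9 + 24)*(-35) + 551 = (203/9)*(-35) + 551 = -7105/9 + 551 = -2146/9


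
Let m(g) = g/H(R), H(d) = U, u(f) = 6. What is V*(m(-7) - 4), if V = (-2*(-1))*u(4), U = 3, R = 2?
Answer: -76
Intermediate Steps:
H(d) = 3
V = 12 (V = -2*(-1)*6 = 2*6 = 12)
m(g) = g/3
V*(m(-7) - 4) = 12*((⅓)*(-7) - 4) = 12*(-7/3 - 4) = 12*(-19/3) = -76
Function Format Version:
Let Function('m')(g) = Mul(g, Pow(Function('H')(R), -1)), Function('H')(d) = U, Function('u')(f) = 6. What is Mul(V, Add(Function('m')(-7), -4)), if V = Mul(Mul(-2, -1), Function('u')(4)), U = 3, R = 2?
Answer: -76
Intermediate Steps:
Function('H')(d) = 3
V = 12 (V = Mul(Mul(-2, -1), 6) = Mul(2, 6) = 12)
Function('m')(g) = Mul(Rational(1, 3), g) (Function('m')(g) = Mul(g, Pow(3, -1)) = Mul(g, Rational(1, 3)) = Mul(Rational(1, 3), g))
Mul(V, Add(Function('m')(-7), -4)) = Mul(12, Add(Mul(Rational(1, 3), -7), -4)) = Mul(12, Add(Rational(-7, 3), -4)) = Mul(12, Rational(-19, 3)) = -76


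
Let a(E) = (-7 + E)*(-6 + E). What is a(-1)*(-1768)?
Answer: -99008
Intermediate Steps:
a(-1)*(-1768) = (42 + (-1)**2 - 13*(-1))*(-1768) = (42 + 1 + 13)*(-1768) = 56*(-1768) = -99008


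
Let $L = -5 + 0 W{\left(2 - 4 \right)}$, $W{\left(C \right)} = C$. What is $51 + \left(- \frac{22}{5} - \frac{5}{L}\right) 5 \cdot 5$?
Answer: $-34$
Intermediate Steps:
$L = -5$ ($L = -5 + 0 \left(2 - 4\right) = -5 + 0 \left(-2\right) = -5 + 0 = -5$)
$51 + \left(- \frac{22}{5} - \frac{5}{L}\right) 5 \cdot 5 = 51 + \left(- \frac{22}{5} - \frac{5}{-5}\right) 5 \cdot 5 = 51 + \left(\left(-22\right) \frac{1}{5} - -1\right) 25 = 51 + \left(- \frac{22}{5} + 1\right) 25 = 51 - 85 = -34$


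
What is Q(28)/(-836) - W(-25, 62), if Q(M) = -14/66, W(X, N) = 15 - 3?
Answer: -331049/27588 ≈ -12.000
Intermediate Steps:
W(X, N) = 12
Q(M) = -7/33 (Q(M) = -14*1/66 = -7/33)
Q(28)/(-836) - W(-25, 62) = -7/33/(-836) - 1*12 = -7/33*(-1/836) - 12 = 7/27588 - 12 = -331049/27588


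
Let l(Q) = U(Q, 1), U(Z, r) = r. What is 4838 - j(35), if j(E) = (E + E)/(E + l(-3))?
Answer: 87049/18 ≈ 4836.1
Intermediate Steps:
l(Q) = 1
j(E) = 2*E/(1 + E) (j(E) = (E + E)/(E + 1) = (2*E)/(1 + E) = 2*E/(1 + E))
4838 - j(35) = 4838 - 2*35/(1 + 35) = 4838 - 2*35/36 = 4838 - 1*35/18 = 4838 - 35/18 = 87049/18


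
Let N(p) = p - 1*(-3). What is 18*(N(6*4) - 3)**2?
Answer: 10368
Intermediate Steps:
N(p) = 3 + p (N(p) = p + 3 = 3 + p)
18*(N(6*4) - 3)**2 = 18*((3 + 6*4) - 3)**2 = 18*((3 + 24) - 3)**2 = 18*(27 - 3)**2 = 18*24**2 = 18*576 = 10368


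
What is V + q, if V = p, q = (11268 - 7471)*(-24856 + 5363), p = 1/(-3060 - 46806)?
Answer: -3690828050587/49866 ≈ -7.4015e+7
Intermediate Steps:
p = -1/49866 (p = 1/(-49866) = -1/49866 ≈ -2.0054e-5)
q = -74014921 (q = 3797*(-19493) = -74014921)
V = -1/49866 ≈ -2.0054e-5
V + q = -1/49866 - 74014921 = -3690828050587/49866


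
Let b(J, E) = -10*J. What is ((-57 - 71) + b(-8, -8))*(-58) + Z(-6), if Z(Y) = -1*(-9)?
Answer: 2793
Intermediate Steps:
Z(Y) = 9
((-57 - 71) + b(-8, -8))*(-58) + Z(-6) = ((-57 - 71) - 10*(-8))*(-58) + 9 = (-128 + 80)*(-58) + 9 = -48*(-58) + 9 = 2784 + 9 = 2793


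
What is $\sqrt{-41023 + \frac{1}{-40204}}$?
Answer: $\frac{i \sqrt{31336485167}}{874} \approx 202.54 i$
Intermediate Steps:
$\sqrt{-41023 + \frac{1}{-40204}} = \sqrt{-41023 - \frac{1}{40204}} = \sqrt{- \frac{1649288693}{40204}} = \frac{i \sqrt{31336485167}}{874}$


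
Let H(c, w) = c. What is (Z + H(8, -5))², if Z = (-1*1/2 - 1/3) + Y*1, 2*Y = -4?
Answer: 961/36 ≈ 26.694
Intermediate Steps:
Y = -2 (Y = (½)*(-4) = -2)
Z = -17/6 (Z = (-1*1/2 - 1/3) - 2*1 = (-1*½ - 1*⅓) - 2 = (-½ - ⅓) - 2 = -⅚ - 2 = -17/6 ≈ -2.8333)
(Z + H(8, -5))² = (-17/6 + 8)² = (31/6)² = 961/36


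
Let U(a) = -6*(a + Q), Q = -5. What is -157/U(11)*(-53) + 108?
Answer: -4433/36 ≈ -123.14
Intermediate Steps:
U(a) = 30 - 6*a (U(a) = -6*(a - 5) = -6*(-5 + a) = 30 - 6*a)
-157/U(11)*(-53) + 108 = -157/(30 - 6*11)*(-53) + 108 = -157/(30 - 66)*(-53) + 108 = -157/(-36)*(-53) + 108 = -157*(-1/36)*(-53) + 108 = (157/36)*(-53) + 108 = -8321/36 + 108 = -4433/36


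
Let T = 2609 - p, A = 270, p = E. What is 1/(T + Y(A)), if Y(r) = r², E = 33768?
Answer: 1/41741 ≈ 2.3957e-5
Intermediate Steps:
p = 33768
T = -31159 (T = 2609 - 1*33768 = 2609 - 33768 = -31159)
1/(T + Y(A)) = 1/(-31159 + 270²) = 1/(-31159 + 72900) = 1/41741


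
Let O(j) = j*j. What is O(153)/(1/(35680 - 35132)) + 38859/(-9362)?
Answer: 120096932925/9362 ≈ 1.2828e+7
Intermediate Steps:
O(j) = j²
O(153)/(1/(35680 - 35132)) + 38859/(-9362) = 153²/(1/(35680 - 35132)) + 38859/(-9362) = 23409/(1/548) + 38859*(-1/9362) = 23409/(1/548) - 38859/9362 = 23409*548 - 38859/9362 = 12828132 - 38859/9362 = 120096932925/9362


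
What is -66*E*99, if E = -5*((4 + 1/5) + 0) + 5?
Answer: 104544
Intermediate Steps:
E = -16 (E = -5*((4 + 1/5) + 0) + 5 = -5*(21/5 + 0) + 5 = -5*21/5 + 5 = -21 + 5 = -16)
-66*E*99 = -66*(-16)*99 = 1056*99 = 104544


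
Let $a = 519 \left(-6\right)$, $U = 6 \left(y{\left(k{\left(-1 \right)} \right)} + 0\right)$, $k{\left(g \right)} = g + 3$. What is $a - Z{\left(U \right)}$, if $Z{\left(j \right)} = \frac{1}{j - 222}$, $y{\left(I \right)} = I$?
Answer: $- \frac{653939}{210} \approx -3114.0$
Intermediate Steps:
$k{\left(g \right)} = 3 + g$
$U = 12$ ($U = 6 \left(\left(3 - 1\right) + 0\right) = 6 \left(2 + 0\right) = 6 \cdot 2 = 12$)
$Z{\left(j \right)} = \frac{1}{-222 + j}$
$a = -3114$
$a - Z{\left(U \right)} = -3114 - \frac{1}{-222 + 12} = -3114 - \frac{1}{-210} = -3114 - - \frac{1}{210} = -3114 + \frac{1}{210} = - \frac{653939}{210}$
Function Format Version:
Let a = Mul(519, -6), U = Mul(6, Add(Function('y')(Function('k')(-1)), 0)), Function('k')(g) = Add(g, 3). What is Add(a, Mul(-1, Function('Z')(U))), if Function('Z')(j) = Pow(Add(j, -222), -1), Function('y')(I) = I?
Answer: Rational(-653939, 210) ≈ -3114.0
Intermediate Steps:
Function('k')(g) = Add(3, g)
U = 12 (U = Mul(6, Add(Add(3, -1), 0)) = Mul(6, Add(2, 0)) = Mul(6, 2) = 12)
Function('Z')(j) = Pow(Add(-222, j), -1)
a = -3114
Add(a, Mul(-1, Function('Z')(U))) = Add(-3114, Mul(-1, Pow(Add(-222, 12), -1))) = Add(-3114, Mul(-1, Pow(-210, -1))) = Add(-3114, Mul(-1, Rational(-1, 210))) = Add(-3114, Rational(1, 210)) = Rational(-653939, 210)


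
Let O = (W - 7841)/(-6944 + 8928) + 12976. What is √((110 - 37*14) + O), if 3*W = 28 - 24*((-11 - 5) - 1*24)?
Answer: √6954744693/744 ≈ 112.09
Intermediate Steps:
W = 988/3 (W = (28 - 24*((-11 - 5) - 1*24))/3 = (28 - 24*(-16 - 24))/3 = (28 - 24*(-40))/3 = (28 + 960)/3 = (⅓)*988 = 988/3 ≈ 329.33)
O = 77210617/5952 (O = (988/3 - 7841)/(-6944 + 8928) + 12976 = -22535/3/1984 + 12976 = -22535/3*1/1984 + 12976 = -22535/5952 + 12976 = 77210617/5952 ≈ 12972.)
√((110 - 37*14) + O) = √((110 - 37*14) + 77210617/5952) = √((110 - 518) + 77210617/5952) = √(-408 + 77210617/5952) = √(74782201/5952) = √6954744693/744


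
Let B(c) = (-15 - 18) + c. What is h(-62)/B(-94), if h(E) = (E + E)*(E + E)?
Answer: -15376/127 ≈ -121.07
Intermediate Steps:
B(c) = -33 + c
h(E) = 4*E**2 (h(E) = (2*E)*(2*E) = 4*E**2)
h(-62)/B(-94) = (4*(-62)**2)/(-33 - 94) = (4*3844)/(-127) = 15376*(-1/127) = -15376/127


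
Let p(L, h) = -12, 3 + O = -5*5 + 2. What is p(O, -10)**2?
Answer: 144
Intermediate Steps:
O = -26 (O = -3 + (-5*5 + 2) = -3 + (-25 + 2) = -3 - 23 = -26)
p(O, -10)**2 = (-12)**2 = 144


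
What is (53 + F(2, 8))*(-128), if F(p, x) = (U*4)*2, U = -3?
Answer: -3712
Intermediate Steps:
F(p, x) = -24 (F(p, x) = -3*4*2 = -12*2 = -24)
(53 + F(2, 8))*(-128) = (53 - 24)*(-128) = 29*(-128) = -3712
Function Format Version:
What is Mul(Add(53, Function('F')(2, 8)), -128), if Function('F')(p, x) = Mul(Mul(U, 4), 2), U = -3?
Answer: -3712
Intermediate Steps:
Function('F')(p, x) = -24 (Function('F')(p, x) = Mul(Mul(-3, 4), 2) = Mul(-12, 2) = -24)
Mul(Add(53, Function('F')(2, 8)), -128) = Mul(Add(53, -24), -128) = Mul(29, -128) = -3712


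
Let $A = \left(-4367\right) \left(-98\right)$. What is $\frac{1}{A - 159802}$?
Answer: $\frac{1}{268164} \approx 3.7291 \cdot 10^{-6}$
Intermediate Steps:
$A = 427966$
$\frac{1}{A - 159802} = \frac{1}{427966 - 159802} = \frac{1}{268164}$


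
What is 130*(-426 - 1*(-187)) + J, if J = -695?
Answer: -31765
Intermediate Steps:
130*(-426 - 1*(-187)) + J = 130*(-426 - 1*(-187)) - 695 = 130*(-426 + 187) - 695 = 130*(-239) - 695 = -31070 - 695 = -31765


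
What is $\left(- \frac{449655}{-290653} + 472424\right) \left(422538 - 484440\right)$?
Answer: $- \frac{8499881390226354}{290653} \approx -2.9244 \cdot 10^{10}$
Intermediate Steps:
$\left(- \frac{449655}{-290653} + 472424\right) \left(422538 - 484440\right) = \left(\left(-449655\right) \left(- \frac{1}{290653}\right) + 472424\right) \left(-61902\right) = \left(\frac{449655}{290653} + 472424\right) \left(-61902\right) = \frac{137311902527}{290653} \left(-61902\right) = - \frac{8499881390226354}{290653}$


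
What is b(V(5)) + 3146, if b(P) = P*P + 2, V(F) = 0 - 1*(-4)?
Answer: 3164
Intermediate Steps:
V(F) = 4 (V(F) = 0 + 4 = 4)
b(P) = 2 + P² (b(P) = P² + 2 = 2 + P²)
b(V(5)) + 3146 = (2 + 4²) + 3146 = (2 + 16) + 3146 = 18 + 3146 = 3164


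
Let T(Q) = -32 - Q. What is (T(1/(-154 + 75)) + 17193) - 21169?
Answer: -316631/79 ≈ -4008.0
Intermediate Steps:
(T(1/(-154 + 75)) + 17193) - 21169 = ((-32 - 1/(-154 + 75)) + 17193) - 21169 = ((-32 - 1/(-79)) + 17193) - 21169 = ((-32 - 1*(-1/79)) + 17193) - 21169 = ((-32 + 1/79) + 17193) - 21169 = (-2527/79 + 17193) - 21169 = 1355720/79 - 21169 = -316631/79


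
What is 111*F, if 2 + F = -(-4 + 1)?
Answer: 111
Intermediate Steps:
F = 1 (F = -2 - (-4 + 1) = -2 - 1*(-3) = -2 + 3 = 1)
111*F = 111*1 = 111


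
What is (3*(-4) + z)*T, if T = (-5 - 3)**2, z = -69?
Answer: -5184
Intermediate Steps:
T = 64 (T = (-8)**2 = 64)
(3*(-4) + z)*T = (3*(-4) - 69)*64 = (-12 - 69)*64 = -81*64 = -5184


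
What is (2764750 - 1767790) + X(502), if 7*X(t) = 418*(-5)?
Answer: 6976630/7 ≈ 9.9666e+5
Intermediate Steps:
X(t) = -2090/7 (X(t) = (418*(-5))/7 = (⅐)*(-2090) = -2090/7)
(2764750 - 1767790) + X(502) = (2764750 - 1767790) - 2090/7 = 996960 - 2090/7 = 6976630/7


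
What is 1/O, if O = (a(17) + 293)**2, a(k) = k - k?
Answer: 1/85849 ≈ 1.1648e-5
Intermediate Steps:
a(k) = 0
O = 85849 (O = (0 + 293)**2 = 293**2 = 85849)
1/O = 1/85849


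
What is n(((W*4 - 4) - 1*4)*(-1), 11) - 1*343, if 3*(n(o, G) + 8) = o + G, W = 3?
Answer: -1046/3 ≈ -348.67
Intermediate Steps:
n(o, G) = -8 + G/3 + o/3 (n(o, G) = -8 + (o + G)/3 = -8 + (G + o)/3 = -8 + (G/3 + o/3) = -8 + G/3 + o/3)
n(((W*4 - 4) - 1*4)*(-1), 11) - 1*343 = (-8 + (1/3)*11 + (((3*4 - 4) - 1*4)*(-1))/3) - 1*343 = (-8 + 11/3 + (((12 - 4) - 4)*(-1))/3) - 343 = (-8 + 11/3 + ((8 - 4)*(-1))/3) - 343 = (-8 + 11/3 + (4*(-1))/3) - 343 = (-8 + 11/3 + (1/3)*(-4)) - 343 = (-8 + 11/3 - 4/3) - 343 = -17/3 - 343 = -1046/3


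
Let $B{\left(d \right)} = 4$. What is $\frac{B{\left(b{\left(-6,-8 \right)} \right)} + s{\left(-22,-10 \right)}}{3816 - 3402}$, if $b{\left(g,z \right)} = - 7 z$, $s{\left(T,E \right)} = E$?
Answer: $- \frac{1}{69} \approx -0.014493$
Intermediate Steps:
$\frac{B{\left(b{\left(-6,-8 \right)} \right)} + s{\left(-22,-10 \right)}}{3816 - 3402} = \frac{4 - 10}{3816 - 3402} = - \frac{6}{414} = \left(-6\right) \frac{1}{414} = - \frac{1}{69}$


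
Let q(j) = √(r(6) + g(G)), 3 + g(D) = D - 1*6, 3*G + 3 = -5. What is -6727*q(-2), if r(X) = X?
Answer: -6727*I*√51/3 ≈ -16013.0*I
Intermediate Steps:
G = -8/3 (G = -1 + (⅓)*(-5) = -1 - 5/3 = -8/3 ≈ -2.6667)
g(D) = -9 + D (g(D) = -3 + (D - 1*6) = -3 + (D - 6) = -3 + (-6 + D) = -9 + D)
q(j) = I*√51/3 (q(j) = √(6 + (-9 - 8/3)) = √(6 - 35/3) = √(-17/3) = I*√51/3)
-6727*q(-2) = -6727*I*√51/3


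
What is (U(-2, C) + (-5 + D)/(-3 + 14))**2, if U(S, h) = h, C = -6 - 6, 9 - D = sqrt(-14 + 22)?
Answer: 16392/121 + 512*sqrt(2)/121 ≈ 141.46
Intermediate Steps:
D = 9 - 2*sqrt(2) (D = 9 - sqrt(-14 + 22) = 9 - sqrt(8) = 9 - 2*sqrt(2) ≈ 6.1716)
C = -12
(U(-2, C) + (-5 + D)/(-3 + 14))**2 = (-12 + (-5 + (9 - 2*sqrt(2)))/(-3 + 14))**2 = (-12 + (4 - 2*sqrt(2))/11)**2 = (-12 + (4 - 2*sqrt(2))*(1/11))**2 = (-12 + (4/11 - 2*sqrt(2)/11))**2 = (-128/11 - 2*sqrt(2)/11)**2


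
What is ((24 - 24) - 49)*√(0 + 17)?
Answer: -49*√17 ≈ -202.03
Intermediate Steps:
((24 - 24) - 49)*√(0 + 17) = (0 - 49)*√17 = -49*√17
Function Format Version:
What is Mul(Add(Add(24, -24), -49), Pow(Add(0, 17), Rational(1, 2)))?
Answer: Mul(-49, Pow(17, Rational(1, 2))) ≈ -202.03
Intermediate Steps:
Mul(Add(Add(24, -24), -49), Pow(Add(0, 17), Rational(1, 2))) = Mul(Add(0, -49), Pow(17, Rational(1, 2))) = Mul(-49, Pow(17, Rational(1, 2)))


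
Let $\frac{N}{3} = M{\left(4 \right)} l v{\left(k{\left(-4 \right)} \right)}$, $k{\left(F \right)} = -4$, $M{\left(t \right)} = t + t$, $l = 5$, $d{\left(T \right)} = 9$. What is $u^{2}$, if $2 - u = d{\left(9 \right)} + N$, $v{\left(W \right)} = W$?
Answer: $223729$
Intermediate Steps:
$M{\left(t \right)} = 2 t$
$N = -480$ ($N = 3 \cdot 2 \cdot 4 \cdot 5 \left(-4\right) = 3 \cdot 8 \cdot 5 \left(-4\right) = 3 \cdot 40 \left(-4\right) = 3 \left(-160\right) = -480$)
$u = 473$ ($u = 2 - \left(9 - 480\right) = 2 - -471 = 2 + 471 = 473$)
$u^{2} = 473^{2} = 223729$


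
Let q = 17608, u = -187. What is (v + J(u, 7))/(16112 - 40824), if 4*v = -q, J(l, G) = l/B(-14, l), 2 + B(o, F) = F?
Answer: 831791/4670568 ≈ 0.17809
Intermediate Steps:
B(o, F) = -2 + F
J(l, G) = l/(-2 + l)
v = -4402 (v = (-1*17608)/4 = (¼)*(-17608) = -4402)
(v + J(u, 7))/(16112 - 40824) = (-4402 - 187/(-2 - 187))/(16112 - 40824) = (-4402 - 187/(-189))/(-24712) = (-4402 - 187*(-1/189))*(-1/24712) = (-4402 + 187/189)*(-1/24712) = -831791/189*(-1/24712) = 831791/4670568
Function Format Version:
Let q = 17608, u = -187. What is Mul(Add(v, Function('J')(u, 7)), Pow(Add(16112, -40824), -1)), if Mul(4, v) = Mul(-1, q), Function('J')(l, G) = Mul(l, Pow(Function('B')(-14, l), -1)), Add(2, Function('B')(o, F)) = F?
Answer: Rational(831791, 4670568) ≈ 0.17809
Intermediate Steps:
Function('B')(o, F) = Add(-2, F)
Function('J')(l, G) = Mul(l, Pow(Add(-2, l), -1))
v = -4402 (v = Mul(Rational(1, 4), Mul(-1, 17608)) = Mul(Rational(1, 4), -17608) = -4402)
Mul(Add(v, Function('J')(u, 7)), Pow(Add(16112, -40824), -1)) = Mul(Add(-4402, Mul(-187, Pow(Add(-2, -187), -1))), Pow(Add(16112, -40824), -1)) = Mul(Add(-4402, Mul(-187, Pow(-189, -1))), Pow(-24712, -1)) = Mul(Add(-4402, Mul(-187, Rational(-1, 189))), Rational(-1, 24712)) = Mul(Add(-4402, Rational(187, 189)), Rational(-1, 24712)) = Mul(Rational(-831791, 189), Rational(-1, 24712)) = Rational(831791, 4670568)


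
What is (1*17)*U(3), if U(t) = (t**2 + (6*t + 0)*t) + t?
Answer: 1122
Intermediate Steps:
U(t) = t + 7*t**2 (U(t) = (t**2 + (6*t)*t) + t = (t**2 + 6*t**2) + t = 7*t**2 + t = t + 7*t**2)
(1*17)*U(3) = (1*17)*(3*(1 + 7*3)) = 17*(3*(1 + 21)) = 17*(3*22) = 17*66 = 1122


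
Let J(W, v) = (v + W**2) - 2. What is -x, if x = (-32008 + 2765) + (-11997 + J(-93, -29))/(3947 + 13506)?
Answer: 16463918/563 ≈ 29243.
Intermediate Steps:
J(W, v) = -2 + v + W**2
x = -16463918/563 (x = (-32008 + 2765) + (-11997 + (-2 - 29 + (-93)**2))/(3947 + 13506) = -29243 + (-11997 + (-2 - 29 + 8649))/17453 = -29243 + (-11997 + 8618)*(1/17453) = -29243 - 3379*1/17453 = -29243 - 109/563 = -16463918/563 ≈ -29243.)
-x = -1*(-16463918/563) = 16463918/563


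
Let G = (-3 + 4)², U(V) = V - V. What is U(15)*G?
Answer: 0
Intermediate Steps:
U(V) = 0
G = 1 (G = 1² = 1)
U(15)*G = 0*1 = 0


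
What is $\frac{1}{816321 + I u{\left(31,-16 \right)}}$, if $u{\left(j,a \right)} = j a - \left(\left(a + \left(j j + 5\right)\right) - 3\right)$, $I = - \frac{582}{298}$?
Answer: $\frac{149}{122051742} \approx 1.2208 \cdot 10^{-6}$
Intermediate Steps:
$I = - \frac{291}{149}$ ($I = \left(-582\right) \frac{1}{298} = - \frac{291}{149} \approx -1.953$)
$u{\left(j,a \right)} = -2 - a - j^{2} + a j$ ($u{\left(j,a \right)} = a j - \left(\left(a + \left(j^{2} + 5\right)\right) - 3\right) = a j - \left(\left(a + \left(5 + j^{2}\right)\right) - 3\right) = a j - \left(\left(5 + a + j^{2}\right) - 3\right) = a j - \left(2 + a + j^{2}\right) = -2 - a - j^{2} + a j$)
$\frac{1}{816321 + I u{\left(31,-16 \right)}} = \frac{1}{816321 - \frac{291 \left(-2 - -16 - 31^{2} - 496\right)}{149}} = \frac{1}{816321 - \frac{291 \left(-2 + 16 - 961 - 496\right)}{149}} = \frac{1}{816321 - - \frac{419913}{149}} = \frac{1}{816321 + \frac{419913}{149}} = \frac{1}{\frac{122051742}{149}} = \frac{149}{122051742}$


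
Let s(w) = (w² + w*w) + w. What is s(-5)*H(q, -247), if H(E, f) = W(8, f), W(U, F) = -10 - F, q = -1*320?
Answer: 10665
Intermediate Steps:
q = -320
s(w) = w + 2*w² (s(w) = (w² + w²) + w = 2*w² + w = w + 2*w²)
H(E, f) = -10 - f
s(-5)*H(q, -247) = (-5*(1 + 2*(-5)))*(-10 - 1*(-247)) = (-5*(1 - 10))*(-10 + 247) = -5*(-9)*237 = 45*237 = 10665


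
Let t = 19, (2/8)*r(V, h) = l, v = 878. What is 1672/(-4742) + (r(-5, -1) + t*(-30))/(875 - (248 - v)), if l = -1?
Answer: -374162/509765 ≈ -0.73399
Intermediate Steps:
r(V, h) = -4 (r(V, h) = 4*(-1) = -4)
1672/(-4742) + (r(-5, -1) + t*(-30))/(875 - (248 - v)) = 1672/(-4742) + (-4 + 19*(-30))/(875 - (248 - 1*878)) = 1672*(-1/4742) + (-4 - 570)/(875 - (248 - 878)) = -836/2371 - 574/(875 - 1*(-630)) = -836/2371 - 574/(875 + 630) = -836/2371 - 574/1505 = -836/2371 - 574*1/1505 = -836/2371 - 82/215 = -374162/509765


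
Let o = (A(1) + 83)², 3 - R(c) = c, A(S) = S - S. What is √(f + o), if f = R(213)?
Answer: √6679 ≈ 81.725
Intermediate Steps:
A(S) = 0
R(c) = 3 - c
f = -210 (f = 3 - 1*213 = 3 - 213 = -210)
o = 6889 (o = (0 + 83)² = 83² = 6889)
√(f + o) = √(-210 + 6889) = √6679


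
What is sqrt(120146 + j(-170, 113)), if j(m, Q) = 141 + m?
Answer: sqrt(120117) ≈ 346.58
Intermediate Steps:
sqrt(120146 + j(-170, 113)) = sqrt(120146 + (141 - 170)) = sqrt(120146 - 29) = sqrt(120117)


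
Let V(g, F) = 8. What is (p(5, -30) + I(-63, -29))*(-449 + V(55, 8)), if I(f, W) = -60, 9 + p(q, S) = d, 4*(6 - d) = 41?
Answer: 129213/4 ≈ 32303.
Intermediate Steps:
d = -17/4 (d = 6 - ¼*41 = 6 - 41/4 = -17/4 ≈ -4.2500)
p(q, S) = -53/4 (p(q, S) = -9 - 17/4 = -53/4)
(p(5, -30) + I(-63, -29))*(-449 + V(55, 8)) = (-53/4 - 60)*(-449 + 8) = -293/4*(-441) = 129213/4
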